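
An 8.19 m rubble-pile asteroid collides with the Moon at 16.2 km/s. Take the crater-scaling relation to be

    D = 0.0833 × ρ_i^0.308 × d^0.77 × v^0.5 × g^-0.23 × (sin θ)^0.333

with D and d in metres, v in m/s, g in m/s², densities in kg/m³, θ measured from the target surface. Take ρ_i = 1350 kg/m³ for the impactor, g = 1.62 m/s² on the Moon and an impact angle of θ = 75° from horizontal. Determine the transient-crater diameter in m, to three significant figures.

D ≈ 436 m

In SI units: v = 16200 m/s.
ρ_i^0.308 = 1350^0.308 = 9.208
d^0.77 = 8.19^0.77 = 5.049
v^0.5 = 16200^0.5 = 127.3
g^-0.23 = 1.62^-0.23 = 0.8950
(sin 75°)^0.333 = 0.9659^0.333 = 0.9885
D = 0.0833 × 9.208 × 5.049 × 127.3 × 0.8950 × 0.9885 = 436.2 m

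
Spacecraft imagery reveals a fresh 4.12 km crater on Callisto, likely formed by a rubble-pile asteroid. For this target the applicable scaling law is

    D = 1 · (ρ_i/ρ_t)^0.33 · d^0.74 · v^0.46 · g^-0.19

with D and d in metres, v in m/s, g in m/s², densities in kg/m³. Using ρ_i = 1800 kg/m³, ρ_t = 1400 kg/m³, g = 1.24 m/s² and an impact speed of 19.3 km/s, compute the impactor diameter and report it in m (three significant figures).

Rearranging for d: d = [D / (1 · (1800/1400)^0.33 · 19300^0.46 · 1.24^-0.19)]^(1/0.74).
D = 4120 m.
(1800/1400)^0.33 = 1.086
19300^0.46 = 93.62
1.24^-0.19 = 0.9600
Denominator = 1 × 1.086 × 93.62 × 0.9600 = 97.60
D / 97.60 = 4120 / 97.60 = 42.21
d = 42.21^(1/0.74) = 42.21^1.3514 = 157.2 m

d ≈ 157 m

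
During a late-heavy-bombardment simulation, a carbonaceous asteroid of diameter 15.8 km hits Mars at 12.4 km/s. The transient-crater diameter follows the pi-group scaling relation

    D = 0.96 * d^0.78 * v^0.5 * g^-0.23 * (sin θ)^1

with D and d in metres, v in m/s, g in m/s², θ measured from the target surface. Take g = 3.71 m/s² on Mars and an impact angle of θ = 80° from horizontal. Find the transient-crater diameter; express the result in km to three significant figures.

D ≈ 147 km

In SI units: d = 15800 m, v = 12400 m/s.
d^0.78 = 15800^0.78 = 1883
v^0.5 = 12400^0.5 = 111.4
g^-0.23 = 3.71^-0.23 = 0.7397
(sin 80°)^1 = 0.9848^1 = 0.9848
D = 0.96 × 1883 × 111.4 × 0.7397 × 0.9848 = 1.467 × 10^5 m
   = 146.7 km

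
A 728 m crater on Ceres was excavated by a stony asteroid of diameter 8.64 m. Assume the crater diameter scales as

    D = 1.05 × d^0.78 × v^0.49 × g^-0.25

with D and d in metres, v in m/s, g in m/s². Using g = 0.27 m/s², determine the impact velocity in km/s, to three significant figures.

v ≈ 10.4 km/s

Rearranging for v: v = [D / (1.05 · 8.64^0.78 · 0.27^-0.25)]^(1/0.49).
8.64^0.78 = 5.376
0.27^-0.25 = 1.387
Denominator = 1.05 × 5.376 × 1.387 = 7.829
D / 7.829 = 728 / 7.829 = 92.99
v = 92.99^(1/0.49) = 92.99^2.0408 = 10404 m/s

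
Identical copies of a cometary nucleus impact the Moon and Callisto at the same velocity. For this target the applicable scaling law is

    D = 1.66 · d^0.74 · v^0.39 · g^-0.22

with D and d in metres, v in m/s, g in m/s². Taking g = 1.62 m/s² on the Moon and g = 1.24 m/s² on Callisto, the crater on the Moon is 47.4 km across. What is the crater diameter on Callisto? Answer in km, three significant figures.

D ≈ 50.3 km

All impactor-dependent factors cancel in the ratio, leaving D_Callisto/D_Moon = (g_Callisto/g_Moon)^-0.22.
(1.24/1.62)^-0.22 = 0.7654^-0.22 = 1.061
D_Callisto = 1.061 × 47.4 km = 50.3 km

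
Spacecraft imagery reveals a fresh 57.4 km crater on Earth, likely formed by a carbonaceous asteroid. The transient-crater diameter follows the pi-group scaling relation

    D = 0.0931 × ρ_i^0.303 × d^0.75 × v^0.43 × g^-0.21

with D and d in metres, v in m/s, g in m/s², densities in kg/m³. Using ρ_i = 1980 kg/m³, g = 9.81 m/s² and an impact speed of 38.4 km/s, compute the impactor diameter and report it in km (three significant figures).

Rearranging for d: d = [D / (0.0931 · 1980^0.303 · 38400^0.43 · 9.81^-0.21)]^(1/0.75).
D = 57400 m.
1980^0.303 = 9.974
38400^0.43 = 93.60
9.81^-0.21 = 0.6191
Denominator = 0.0931 × 9.974 × 93.60 × 0.6191 = 53.81
D / 53.81 = 57400 / 53.81 = 1067
d = 1067^(1/0.75) = 1067^1.3333 = 10901 m

d ≈ 10.9 km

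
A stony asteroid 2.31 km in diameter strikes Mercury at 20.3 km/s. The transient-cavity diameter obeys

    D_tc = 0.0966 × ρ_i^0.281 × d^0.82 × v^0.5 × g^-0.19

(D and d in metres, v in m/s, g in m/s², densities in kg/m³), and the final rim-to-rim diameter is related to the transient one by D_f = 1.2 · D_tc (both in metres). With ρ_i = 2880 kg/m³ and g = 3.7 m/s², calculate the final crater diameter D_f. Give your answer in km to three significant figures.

In SI: d = 2310 m, v = 20300 m/s.
ρ_i^0.281 = 2880^0.281 = 9.378
d^0.82 = 2310^0.82 = 573.0
v^0.5 = 20300^0.5 = 142.5
g^-0.19 = 3.7^-0.19 = 0.7799
D_tc = 0.0966 × 9.378 × 573.0 × 142.5 × 0.7799 = 57690 m
D_f = 1.2 × 57690 = 69228 m
     = 69.23 km

D_f ≈ 69.2 km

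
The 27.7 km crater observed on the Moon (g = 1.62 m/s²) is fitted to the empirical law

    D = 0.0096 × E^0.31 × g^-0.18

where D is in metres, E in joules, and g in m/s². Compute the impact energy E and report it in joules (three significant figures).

E ≈ 9.14 × 10^20 J

Rearranging: E = [D / (0.0096 · g^-0.18)]^(1/0.31).
D = 27700 m.
g^-0.18 = 1.62^-0.18 = 0.9168
D / (0.0096 × 0.9168) = 27700 / (8.801 × 10^-3) = 3.147 × 10^6
E = (3.147 × 10^6)^3.2258 = 9.139 × 10^20 J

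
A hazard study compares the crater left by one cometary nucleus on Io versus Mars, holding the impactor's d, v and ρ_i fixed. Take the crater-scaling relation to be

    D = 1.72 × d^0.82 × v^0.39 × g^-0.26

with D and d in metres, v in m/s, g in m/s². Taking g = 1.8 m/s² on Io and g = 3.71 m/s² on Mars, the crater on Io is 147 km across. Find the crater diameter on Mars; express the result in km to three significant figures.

D ≈ 122 km

All impactor-dependent factors cancel in the ratio, leaving D_Mars/D_Io = (g_Mars/g_Io)^-0.26.
(3.71/1.8)^-0.26 = 2.061^-0.26 = 0.8286
D_Mars = 0.8286 × 147 km = 122 km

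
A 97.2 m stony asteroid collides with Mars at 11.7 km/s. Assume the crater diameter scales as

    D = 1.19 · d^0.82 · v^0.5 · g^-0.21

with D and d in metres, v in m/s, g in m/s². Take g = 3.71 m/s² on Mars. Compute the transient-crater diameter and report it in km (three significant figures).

In SI units: v = 11700 m/s.
d^0.82 = 97.2^0.82 = 42.65
v^0.5 = 11700^0.5 = 108.2
g^-0.21 = 3.71^-0.21 = 0.7593
D = 1.19 × 42.65 × 108.2 × 0.7593 = 4170 m
   = 4.170 km

D ≈ 4.17 km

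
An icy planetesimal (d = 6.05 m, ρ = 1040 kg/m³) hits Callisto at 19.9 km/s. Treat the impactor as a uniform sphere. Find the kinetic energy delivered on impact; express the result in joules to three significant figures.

E ≈ 2.39 × 10^13 J

v = 19900 m/s.
Mass m = (π/6) ρ d³ = (π/6) × 1040 × (6.05)³ = 1.206 × 10^5 kg
E = ½ m v² = 0.5 × 1.206 × 10^5 × (19900)² = 2.388 × 10^13 J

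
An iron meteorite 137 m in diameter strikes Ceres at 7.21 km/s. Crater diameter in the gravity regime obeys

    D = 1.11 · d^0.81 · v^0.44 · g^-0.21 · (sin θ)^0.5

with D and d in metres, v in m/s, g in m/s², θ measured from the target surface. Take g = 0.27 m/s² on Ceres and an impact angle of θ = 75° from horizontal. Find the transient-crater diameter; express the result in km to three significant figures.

D ≈ 3.85 km

In SI units: v = 7210 m/s.
d^0.81 = 137^0.81 = 53.80
v^0.44 = 7210^0.44 = 49.83
g^-0.21 = 0.27^-0.21 = 1.316
(sin 75°)^0.5 = 0.9659^0.5 = 0.9828
D = 1.11 × 53.80 × 49.83 × 1.316 × 0.9828 = 3849 m
   = 3.849 km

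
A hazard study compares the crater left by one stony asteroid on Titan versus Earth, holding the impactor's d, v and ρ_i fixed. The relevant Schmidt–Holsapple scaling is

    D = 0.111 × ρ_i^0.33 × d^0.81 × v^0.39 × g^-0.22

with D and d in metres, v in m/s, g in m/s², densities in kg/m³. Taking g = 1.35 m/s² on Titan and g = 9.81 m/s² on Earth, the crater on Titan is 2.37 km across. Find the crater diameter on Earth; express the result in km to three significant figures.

D ≈ 1.53 km

All impactor-dependent factors cancel in the ratio, leaving D_Earth/D_Titan = (g_Earth/g_Titan)^-0.22.
(9.81/1.35)^-0.22 = 7.267^-0.22 = 0.6464
D_Earth = 0.6464 × 2.37 km = 1.53 km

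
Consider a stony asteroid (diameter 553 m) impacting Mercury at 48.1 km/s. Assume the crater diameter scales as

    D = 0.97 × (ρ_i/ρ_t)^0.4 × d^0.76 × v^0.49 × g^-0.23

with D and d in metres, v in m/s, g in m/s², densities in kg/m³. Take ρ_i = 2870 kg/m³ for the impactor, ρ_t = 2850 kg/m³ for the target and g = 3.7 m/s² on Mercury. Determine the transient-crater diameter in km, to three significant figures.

In SI units: v = 48100 m/s.
(ρ_i/ρ_t)^0.4 = (2870/2850)^0.4 = 1.003
d^0.76 = 553^0.76 = 121.5
v^0.49 = 48100^0.49 = 196.9
g^-0.23 = 3.7^-0.23 = 0.7401
D = 0.97 × 1.003 × 121.5 × 196.9 × 0.7401 = 17226 m
   = 17.23 km

D ≈ 17.2 km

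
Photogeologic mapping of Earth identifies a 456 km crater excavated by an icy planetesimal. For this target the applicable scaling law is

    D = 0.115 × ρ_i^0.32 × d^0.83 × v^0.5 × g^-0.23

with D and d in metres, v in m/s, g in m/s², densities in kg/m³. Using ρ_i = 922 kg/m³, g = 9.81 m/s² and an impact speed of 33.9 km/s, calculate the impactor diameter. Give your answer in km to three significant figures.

d ≈ 22.5 km

Rearranging for d: d = [D / (0.115 · 922^0.32 · 33900^0.5 · 9.81^-0.23)]^(1/0.83).
D = 456000 m.
922^0.32 = 8.886
33900^0.5 = 184.1
9.81^-0.23 = 0.5914
Denominator = 0.115 × 8.886 × 184.1 × 0.5914 = 111.3
D / 111.3 = 456000 / 111.3 = 4097
d = 4097^(1/0.83) = 4097^1.2048 = 22506 m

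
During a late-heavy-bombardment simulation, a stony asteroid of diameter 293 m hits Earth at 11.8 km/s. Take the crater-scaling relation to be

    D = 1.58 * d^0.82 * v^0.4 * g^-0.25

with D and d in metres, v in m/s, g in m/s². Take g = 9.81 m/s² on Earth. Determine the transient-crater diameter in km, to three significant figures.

In SI units: v = 11800 m/s.
d^0.82 = 293^0.82 = 105.4
v^0.4 = 11800^0.4 = 42.54
g^-0.25 = 9.81^-0.25 = 0.5650
D = 1.58 × 105.4 × 42.54 × 0.5650 = 4003 m
   = 4.003 km

D ≈ 4.00 km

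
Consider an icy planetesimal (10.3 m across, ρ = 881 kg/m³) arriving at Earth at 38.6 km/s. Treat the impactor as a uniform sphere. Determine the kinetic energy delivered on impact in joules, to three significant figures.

v = 38600 m/s.
Mass m = (π/6) ρ d³ = (π/6) × 881 × (10.3)³ = 5.041 × 10^5 kg
E = ½ m v² = 0.5 × 5.041 × 10^5 × (38600)² = 3.755 × 10^14 J

E ≈ 3.76 × 10^14 J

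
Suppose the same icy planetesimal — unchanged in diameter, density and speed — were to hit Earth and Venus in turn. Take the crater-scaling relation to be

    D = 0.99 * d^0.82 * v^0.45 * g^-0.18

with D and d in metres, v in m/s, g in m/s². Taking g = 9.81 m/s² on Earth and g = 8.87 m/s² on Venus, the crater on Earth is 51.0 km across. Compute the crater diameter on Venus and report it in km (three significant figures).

All impactor-dependent factors cancel in the ratio, leaving D_Venus/D_Earth = (g_Venus/g_Earth)^-0.18.
(8.87/9.81)^-0.18 = 0.9042^-0.18 = 1.018
D_Venus = 1.018 × 51.0 km = 51.9 km

D ≈ 51.9 km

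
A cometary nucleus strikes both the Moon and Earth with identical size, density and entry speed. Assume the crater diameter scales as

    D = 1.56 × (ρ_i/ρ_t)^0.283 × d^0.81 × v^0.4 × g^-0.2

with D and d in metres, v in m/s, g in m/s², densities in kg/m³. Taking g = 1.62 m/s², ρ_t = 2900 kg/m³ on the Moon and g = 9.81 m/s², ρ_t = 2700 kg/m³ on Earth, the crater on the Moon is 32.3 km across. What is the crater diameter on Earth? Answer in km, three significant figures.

The impactor-only factors (d, v, ρ_i) cancel in the ratio, leaving D_Earth/D_Moon = (g_Earth/g_Moon)^-0.2 · (ρ_t,Moon/ρ_t,Earth)^0.283.
(9.81/1.62)^-0.2 = 6.056^-0.2 = 0.6975
(2900/2700)^0.283 = 1.074^0.283 = 1.020
Ratio = 0.6975 × 1.020 = 0.7115
D_Earth = 0.7115 × 32.3 km = 23.0 km

D ≈ 23.0 km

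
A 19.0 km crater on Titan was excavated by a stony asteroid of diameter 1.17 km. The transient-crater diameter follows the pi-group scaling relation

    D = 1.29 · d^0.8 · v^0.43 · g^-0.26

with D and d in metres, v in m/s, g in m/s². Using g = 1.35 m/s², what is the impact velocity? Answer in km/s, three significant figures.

Rearranging for v: v = [D / (1.29 · 1170^0.8 · 1.35^-0.26)]^(1/0.43).
D = 19000 m.
1170^0.8 = 284.8
1.35^-0.26 = 0.9249
Denominator = 1.29 × 284.8 × 0.9249 = 339.8
D / 339.8 = 19000 / 339.8 = 55.92
v = 55.92^(1/0.43) = 55.92^2.3256 = 11592 m/s

v ≈ 11.6 km/s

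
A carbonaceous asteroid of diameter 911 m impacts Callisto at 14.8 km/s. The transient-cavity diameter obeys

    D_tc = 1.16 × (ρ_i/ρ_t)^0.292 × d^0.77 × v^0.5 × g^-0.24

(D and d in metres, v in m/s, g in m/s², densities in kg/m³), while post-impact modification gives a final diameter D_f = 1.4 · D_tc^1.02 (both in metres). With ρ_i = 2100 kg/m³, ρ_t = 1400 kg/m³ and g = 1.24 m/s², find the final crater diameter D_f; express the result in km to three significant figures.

D_f ≈ 49.3 km

v = 14800 m/s.
(ρ_i/ρ_t)^0.292 = (2100/1400)^0.292 = 1.126
d^0.77 = 911^0.77 = 190.0
v^0.5 = 14800^0.5 = 121.7
g^-0.24 = 1.24^-0.24 = 0.9497
D_tc = 1.16 × 1.126 × 190.0 × 121.7 × 0.9497 = 28680 m
D_f = 1.4 × (28680)^1.02 = 49301 m
     = 49.30 km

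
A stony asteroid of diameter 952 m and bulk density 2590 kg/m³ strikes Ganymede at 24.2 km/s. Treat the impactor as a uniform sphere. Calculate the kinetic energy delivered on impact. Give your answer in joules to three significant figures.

v = 24200 m/s.
Mass m = (π/6) ρ d³ = (π/6) × 2590 × (952)³ = 1.170 × 10^12 kg
E = ½ m v² = 0.5 × 1.170 × 10^12 × (24200)² = 3.426 × 10^20 J

E ≈ 3.43 × 10^20 J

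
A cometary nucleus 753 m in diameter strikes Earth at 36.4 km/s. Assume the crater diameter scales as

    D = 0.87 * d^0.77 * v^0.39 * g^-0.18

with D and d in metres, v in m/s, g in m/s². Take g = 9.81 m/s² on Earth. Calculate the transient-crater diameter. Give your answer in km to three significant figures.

D ≈ 5.69 km

In SI units: v = 36400 m/s.
d^0.77 = 753^0.77 = 164.1
v^0.39 = 36400^0.39 = 60.09
g^-0.18 = 9.81^-0.18 = 0.6630
D = 0.87 × 164.1 × 60.09 × 0.6630 = 5688 m
   = 5.688 km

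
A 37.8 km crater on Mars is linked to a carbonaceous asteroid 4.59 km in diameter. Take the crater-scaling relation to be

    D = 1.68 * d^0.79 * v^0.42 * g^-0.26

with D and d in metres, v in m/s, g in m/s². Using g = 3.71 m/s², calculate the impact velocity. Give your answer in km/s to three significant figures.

v ≈ 6.72 km/s

Rearranging for v: v = [D / (1.68 · 4590^0.79 · 3.71^-0.26)]^(1/0.42).
D = 37800 m.
4590^0.79 = 781.3
3.71^-0.26 = 0.7112
Denominator = 1.68 × 781.3 × 0.7112 = 933.5
D / 933.5 = 37800 / 933.5 = 40.49
v = 40.49^(1/0.42) = 40.49^2.381 = 6716 m/s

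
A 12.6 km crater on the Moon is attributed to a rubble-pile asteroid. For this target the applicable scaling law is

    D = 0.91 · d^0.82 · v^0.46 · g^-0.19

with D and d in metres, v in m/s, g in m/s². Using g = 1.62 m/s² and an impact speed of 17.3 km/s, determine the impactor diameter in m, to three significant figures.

Rearranging for d: d = [D / (0.91 · 17300^0.46 · 1.62^-0.19)]^(1/0.82).
D = 12600 m.
17300^0.46 = 89.02
1.62^-0.19 = 0.9124
Denominator = 0.91 × 89.02 × 0.9124 = 73.91
D / 73.91 = 12600 / 73.91 = 170.5
d = 170.5^(1/0.82) = 170.5^1.2195 = 526.7 m

d ≈ 527 m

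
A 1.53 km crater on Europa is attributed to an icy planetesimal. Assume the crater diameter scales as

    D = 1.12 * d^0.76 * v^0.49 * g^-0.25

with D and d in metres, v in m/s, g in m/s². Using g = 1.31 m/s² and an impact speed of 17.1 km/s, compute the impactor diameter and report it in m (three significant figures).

d ≈ 27.2 m

Rearranging for d: d = [D / (1.12 · 17100^0.49 · 1.31^-0.25)]^(1/0.76).
D = 1530 m.
17100^0.49 = 118.6
1.31^-0.25 = 0.9347
Denominator = 1.12 × 118.6 × 0.9347 = 124.2
D / 124.2 = 1530 / 124.2 = 12.32
d = 12.32^(1/0.76) = 12.32^1.3158 = 27.23 m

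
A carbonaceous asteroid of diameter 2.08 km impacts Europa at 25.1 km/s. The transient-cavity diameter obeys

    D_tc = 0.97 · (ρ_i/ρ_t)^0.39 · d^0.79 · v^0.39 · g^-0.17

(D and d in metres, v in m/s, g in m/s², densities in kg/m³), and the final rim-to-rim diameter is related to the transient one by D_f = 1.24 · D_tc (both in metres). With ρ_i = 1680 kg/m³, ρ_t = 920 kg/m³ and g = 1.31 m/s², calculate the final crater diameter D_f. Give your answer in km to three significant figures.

In SI: d = 2080 m, v = 25100 m/s.
(ρ_i/ρ_t)^0.39 = (1680/920)^0.39 = 1.265
d^0.79 = 2080^0.79 = 418.1
v^0.39 = 25100^0.39 = 51.98
g^-0.17 = 1.31^-0.17 = 0.9551
D_tc = 0.97 × 1.265 × 418.1 × 51.98 × 0.9551 = 25470 m
D_f = 1.24 × 25470 = 31583 m
     = 31.58 km

D_f ≈ 31.6 km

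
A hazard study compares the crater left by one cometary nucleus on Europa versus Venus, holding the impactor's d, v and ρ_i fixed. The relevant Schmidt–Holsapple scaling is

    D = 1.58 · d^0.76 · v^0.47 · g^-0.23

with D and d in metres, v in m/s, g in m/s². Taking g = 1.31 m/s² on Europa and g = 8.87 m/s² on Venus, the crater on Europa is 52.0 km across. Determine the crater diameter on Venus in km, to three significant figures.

All impactor-dependent factors cancel in the ratio, leaving D_Venus/D_Europa = (g_Venus/g_Europa)^-0.23.
(8.87/1.31)^-0.23 = 6.771^-0.23 = 0.6441
D_Venus = 0.6441 × 52.0 km = 33.5 km

D ≈ 33.5 km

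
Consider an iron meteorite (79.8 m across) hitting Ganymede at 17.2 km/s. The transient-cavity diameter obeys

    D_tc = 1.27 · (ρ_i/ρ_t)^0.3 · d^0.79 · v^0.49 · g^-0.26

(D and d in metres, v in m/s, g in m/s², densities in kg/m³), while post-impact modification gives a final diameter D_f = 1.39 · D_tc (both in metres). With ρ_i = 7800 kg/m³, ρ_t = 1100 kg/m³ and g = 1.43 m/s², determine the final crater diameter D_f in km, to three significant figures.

D_f ≈ 11.0 km

v = 17200 m/s.
(ρ_i/ρ_t)^0.3 = (7800/1100)^0.3 = 1.800
d^0.79 = 79.8^0.79 = 31.81
v^0.49 = 17200^0.49 = 119.0
g^-0.26 = 1.43^-0.26 = 0.9112
D_tc = 1.27 × 1.800 × 31.81 × 119.0 × 0.9112 = 7885 m
D_f = 1.39 × 7885 = 10960 m
     = 10.96 km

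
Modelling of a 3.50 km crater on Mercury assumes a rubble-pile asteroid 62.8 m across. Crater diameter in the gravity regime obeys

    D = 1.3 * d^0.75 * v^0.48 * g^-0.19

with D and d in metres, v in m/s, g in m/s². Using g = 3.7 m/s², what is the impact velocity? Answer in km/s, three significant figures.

Rearranging for v: v = [D / (1.3 · 62.8^0.75 · 3.7^-0.19)]^(1/0.48).
D = 3500 m.
62.8^0.75 = 22.31
3.7^-0.19 = 0.7799
Denominator = 1.3 × 22.31 × 0.7799 = 22.62
D / 22.62 = 3500 / 22.62 = 154.7
v = 154.7^(1/0.48) = 154.7^2.0833 = 36422 m/s

v ≈ 36.4 km/s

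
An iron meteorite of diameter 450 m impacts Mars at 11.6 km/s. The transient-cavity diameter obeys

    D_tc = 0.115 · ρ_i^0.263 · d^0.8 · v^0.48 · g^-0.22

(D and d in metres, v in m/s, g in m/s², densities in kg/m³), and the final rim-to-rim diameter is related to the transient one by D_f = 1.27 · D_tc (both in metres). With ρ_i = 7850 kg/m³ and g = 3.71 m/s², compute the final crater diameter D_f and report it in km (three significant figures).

D_f ≈ 13.7 km

v = 11600 m/s.
ρ_i^0.263 = 7850^0.263 = 10.58
d^0.8 = 450^0.8 = 132.6
v^0.48 = 11600^0.48 = 89.32
g^-0.22 = 3.71^-0.22 = 0.7494
D_tc = 0.115 × 10.58 × 132.6 × 89.32 × 0.7494 = 10800 m
D_f = 1.27 × 10800 = 13716 m
     = 13.72 km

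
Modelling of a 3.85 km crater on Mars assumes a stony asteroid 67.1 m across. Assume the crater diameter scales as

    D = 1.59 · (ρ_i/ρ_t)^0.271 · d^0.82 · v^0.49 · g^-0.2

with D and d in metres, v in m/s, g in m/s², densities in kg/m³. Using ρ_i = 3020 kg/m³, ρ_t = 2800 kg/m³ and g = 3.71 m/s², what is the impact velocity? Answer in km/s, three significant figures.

Rearranging for v: v = [D / (1.59 · (3020/2800)^0.271 · 67.1^0.82 · 3.71^-0.2)]^(1/0.49).
D = 3850 m.
(3020/2800)^0.271 = 1.021
67.1^0.82 = 31.47
3.71^-0.2 = 0.7694
Denominator = 1.59 × 1.021 × 31.47 × 0.7694 = 39.31
D / 39.31 = 3850 / 39.31 = 97.94
v = 97.94^(1/0.49) = 97.94^2.0408 = 11565 m/s

v ≈ 11.6 km/s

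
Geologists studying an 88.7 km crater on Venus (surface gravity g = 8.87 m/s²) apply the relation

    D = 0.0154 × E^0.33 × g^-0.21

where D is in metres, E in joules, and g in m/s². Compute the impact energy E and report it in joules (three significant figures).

Rearranging: E = [D / (0.0154 · g^-0.21)]^(1/0.33).
D = 88700 m.
g^-0.21 = 8.87^-0.21 = 0.6323
D / (0.0154 × 0.6323) = 88700 / (9.737 × 10^-3) = 9.110 × 10^6
E = (9.110 × 10^6)^3.0303 = 1.229 × 10^21 J

E ≈ 1.23 × 10^21 J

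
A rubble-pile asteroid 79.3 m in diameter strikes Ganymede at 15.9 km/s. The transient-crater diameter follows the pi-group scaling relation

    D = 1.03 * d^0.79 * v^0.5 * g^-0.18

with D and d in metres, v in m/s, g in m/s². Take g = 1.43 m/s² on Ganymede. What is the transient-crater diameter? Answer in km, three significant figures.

In SI units: v = 15900 m/s.
d^0.79 = 79.3^0.79 = 31.65
v^0.5 = 15900^0.5 = 126.1
g^-0.18 = 1.43^-0.18 = 0.9376
D = 1.03 × 31.65 × 126.1 × 0.9376 = 3854 m
   = 3.854 km

D ≈ 3.85 km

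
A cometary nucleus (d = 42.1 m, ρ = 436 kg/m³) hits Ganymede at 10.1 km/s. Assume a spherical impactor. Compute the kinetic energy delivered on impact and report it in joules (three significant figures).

v = 10100 m/s.
Mass m = (π/6) ρ d³ = (π/6) × 436 × (42.1)³ = 1.703 × 10^7 kg
E = ½ m v² = 0.5 × 1.703 × 10^7 × (10100)² = 8.686 × 10^14 J

E ≈ 8.69 × 10^14 J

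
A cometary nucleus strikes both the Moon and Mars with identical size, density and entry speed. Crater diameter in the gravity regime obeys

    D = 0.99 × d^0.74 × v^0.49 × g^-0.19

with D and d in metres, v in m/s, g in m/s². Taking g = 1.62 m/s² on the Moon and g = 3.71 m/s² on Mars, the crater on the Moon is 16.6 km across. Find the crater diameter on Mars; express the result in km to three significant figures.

D ≈ 14.2 km

All impactor-dependent factors cancel in the ratio, leaving D_Mars/D_Moon = (g_Mars/g_Moon)^-0.19.
(3.71/1.62)^-0.19 = 2.290^-0.19 = 0.8543
D_Mars = 0.8543 × 16.6 km = 14.2 km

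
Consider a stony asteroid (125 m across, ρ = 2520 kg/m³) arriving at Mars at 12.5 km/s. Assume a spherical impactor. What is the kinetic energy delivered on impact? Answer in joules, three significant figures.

E ≈ 2.01 × 10^17 J

v = 12500 m/s.
Mass m = (π/6) ρ d³ = (π/6) × 2520 × (125)³ = 2.577 × 10^9 kg
E = ½ m v² = 0.5 × 2.577 × 10^9 × (12500)² = 2.013 × 10^17 J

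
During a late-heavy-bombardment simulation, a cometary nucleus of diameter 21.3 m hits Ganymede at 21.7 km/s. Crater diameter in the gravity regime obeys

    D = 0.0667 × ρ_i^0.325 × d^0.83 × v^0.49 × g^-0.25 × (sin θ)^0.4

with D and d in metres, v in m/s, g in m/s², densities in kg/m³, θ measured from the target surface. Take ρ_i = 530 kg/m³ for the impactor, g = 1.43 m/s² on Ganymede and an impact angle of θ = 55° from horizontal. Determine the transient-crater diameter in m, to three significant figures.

D ≈ 730 m

In SI units: v = 21700 m/s.
ρ_i^0.325 = 530^0.325 = 7.681
d^0.83 = 21.3^0.83 = 12.66
v^0.49 = 21700^0.49 = 133.3
g^-0.25 = 1.43^-0.25 = 0.9145
(sin 55°)^0.4 = 0.8192^0.4 = 0.9233
D = 0.0667 × 7.681 × 12.66 × 133.3 × 0.9145 × 0.9233 = 730.0 m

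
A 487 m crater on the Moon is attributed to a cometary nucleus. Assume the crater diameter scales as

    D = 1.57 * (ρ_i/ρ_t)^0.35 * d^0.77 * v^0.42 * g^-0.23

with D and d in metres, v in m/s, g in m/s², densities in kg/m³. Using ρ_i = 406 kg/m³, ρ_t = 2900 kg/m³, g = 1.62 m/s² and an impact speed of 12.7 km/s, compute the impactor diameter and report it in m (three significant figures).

Rearranging for d: d = [D / (1.57 · (406/2900)^0.35 · 12700^0.42 · 1.62^-0.23)]^(1/0.77).
(406/2900)^0.35 = 0.5025
12700^0.42 = 52.92
1.62^-0.23 = 0.8950
Denominator = 1.57 × 0.5025 × 52.92 × 0.8950 = 37.37
D / 37.37 = 487 / 37.37 = 13.03
d = 13.03^(1/0.77) = 13.03^1.2987 = 28.05 m

d ≈ 28.1 m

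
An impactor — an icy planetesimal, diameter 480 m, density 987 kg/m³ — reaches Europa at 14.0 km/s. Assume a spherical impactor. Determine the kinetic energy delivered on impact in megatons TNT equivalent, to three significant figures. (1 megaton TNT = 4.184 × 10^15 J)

v = 14000 m/s.
Mass m = (π/6) ρ d³ = (π/6) × 987 × (480)³ = 5.715 × 10^10 kg
E = ½ m v² = 0.5 × 5.715 × 10^10 × (14000)² = 5.601 × 10^18 J
   = 5.601 × 10^18 / 4.184×10^15 = 1339 Mt

E ≈ 1340 Mt TNT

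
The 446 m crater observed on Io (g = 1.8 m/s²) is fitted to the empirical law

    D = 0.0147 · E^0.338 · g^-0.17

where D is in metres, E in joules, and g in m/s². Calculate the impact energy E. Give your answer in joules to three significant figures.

E ≈ 2.45 × 10^13 J

Rearranging: E = [D / (0.0147 · g^-0.17)]^(1/0.338).
g^-0.17 = 1.8^-0.17 = 0.9049
D / (0.0147 × 0.9049) = 446 / (0.01330) = 3.353 × 10^4
E = (3.353 × 10^4)^2.9586 = 2.449 × 10^13 J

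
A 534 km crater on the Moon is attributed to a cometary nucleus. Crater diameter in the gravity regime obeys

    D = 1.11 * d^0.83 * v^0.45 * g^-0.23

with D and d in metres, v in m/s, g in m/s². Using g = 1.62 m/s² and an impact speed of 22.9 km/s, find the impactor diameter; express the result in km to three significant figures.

Rearranging for d: d = [D / (1.11 · 22900^0.45 · 1.62^-0.23)]^(1/0.83).
D = 534000 m.
22900^0.45 = 91.61
1.62^-0.23 = 0.8950
Denominator = 1.11 × 91.61 × 0.8950 = 91.01
D / 91.01 = 534000 / 91.01 = 5867
d = 5867^(1/0.83) = 5867^1.2048 = 34689 m

d ≈ 34.7 km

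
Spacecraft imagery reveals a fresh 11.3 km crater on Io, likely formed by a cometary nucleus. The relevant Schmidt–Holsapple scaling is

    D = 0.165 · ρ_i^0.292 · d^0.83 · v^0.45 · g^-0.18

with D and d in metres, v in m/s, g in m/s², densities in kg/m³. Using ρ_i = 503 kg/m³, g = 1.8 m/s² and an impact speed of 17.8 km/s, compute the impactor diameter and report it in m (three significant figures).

Rearranging for d: d = [D / (0.165 · 503^0.292 · 17800^0.45 · 1.8^-0.18)]^(1/0.83).
D = 11300 m.
503^0.292 = 6.150
17800^0.45 = 81.79
1.8^-0.18 = 0.8996
Denominator = 0.165 × 6.150 × 81.79 × 0.8996 = 74.66
D / 74.66 = 11300 / 74.66 = 151.4
d = 151.4^(1/0.83) = 151.4^1.2048 = 423.3 m

d ≈ 423 m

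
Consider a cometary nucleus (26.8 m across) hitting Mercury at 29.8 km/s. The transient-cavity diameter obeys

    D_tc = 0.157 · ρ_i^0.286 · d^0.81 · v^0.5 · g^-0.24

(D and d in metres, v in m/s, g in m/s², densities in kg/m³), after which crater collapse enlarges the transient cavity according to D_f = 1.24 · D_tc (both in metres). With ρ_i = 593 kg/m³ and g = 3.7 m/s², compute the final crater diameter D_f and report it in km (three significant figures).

v = 29800 m/s.
ρ_i^0.286 = 593^0.286 = 6.210
d^0.81 = 26.8^0.81 = 14.35
v^0.5 = 29800^0.5 = 172.6
g^-0.24 = 3.7^-0.24 = 0.7305
D_tc = 0.157 × 6.210 × 14.35 × 172.6 × 0.7305 = 1764 m
D_f = 1.24 × 1764 = 2187 m
     = 2.187 km

D_f ≈ 2.19 km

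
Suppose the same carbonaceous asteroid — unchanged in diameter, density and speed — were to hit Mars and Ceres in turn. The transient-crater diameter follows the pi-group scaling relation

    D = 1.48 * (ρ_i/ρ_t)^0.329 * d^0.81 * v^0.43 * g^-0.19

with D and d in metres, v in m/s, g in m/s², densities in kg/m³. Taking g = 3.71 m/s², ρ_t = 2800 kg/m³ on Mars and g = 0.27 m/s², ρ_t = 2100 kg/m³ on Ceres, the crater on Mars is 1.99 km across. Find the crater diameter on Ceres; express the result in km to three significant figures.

The impactor-only factors (d, v, ρ_i) cancel in the ratio, leaving D_Ceres/D_Mars = (g_Ceres/g_Mars)^-0.19 · (ρ_t,Mars/ρ_t,Ceres)^0.329.
(0.27/3.71)^-0.19 = 0.07278^-0.19 = 1.645
(2800/2100)^0.329 = 1.333^0.329 = 1.099
Ratio = 1.645 × 1.099 = 1.808
D_Ceres = 1.808 × 1.99 km = 3.60 km

D ≈ 3.60 km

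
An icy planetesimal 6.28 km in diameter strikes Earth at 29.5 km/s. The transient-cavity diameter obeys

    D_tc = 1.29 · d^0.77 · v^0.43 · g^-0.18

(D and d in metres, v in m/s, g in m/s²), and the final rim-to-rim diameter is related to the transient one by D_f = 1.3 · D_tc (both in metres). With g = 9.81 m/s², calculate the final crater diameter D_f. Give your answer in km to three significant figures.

D_f ≈ 78.1 km

In SI: d = 6280 m, v = 29500 m/s.
d^0.77 = 6280^0.77 = 840.3
v^0.43 = 29500^0.43 = 83.56
g^-0.18 = 9.81^-0.18 = 0.6630
D_tc = 1.29 × 840.3 × 83.56 × 0.6630 = 60050 m
D_f = 1.3 × 60050 = 78065 m
     = 78.06 km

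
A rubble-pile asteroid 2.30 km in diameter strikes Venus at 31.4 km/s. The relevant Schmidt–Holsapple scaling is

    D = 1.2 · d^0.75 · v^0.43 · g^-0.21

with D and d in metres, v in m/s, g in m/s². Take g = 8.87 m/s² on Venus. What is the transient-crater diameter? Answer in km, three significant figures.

D ≈ 21.6 km

In SI units: d = 2300 m, v = 31400 m/s.
d^0.75 = 2300^0.75 = 332.1
v^0.43 = 31400^0.43 = 85.84
g^-0.21 = 8.87^-0.21 = 0.6323
D = 1.2 × 332.1 × 85.84 × 0.6323 = 21630 m
   = 21.63 km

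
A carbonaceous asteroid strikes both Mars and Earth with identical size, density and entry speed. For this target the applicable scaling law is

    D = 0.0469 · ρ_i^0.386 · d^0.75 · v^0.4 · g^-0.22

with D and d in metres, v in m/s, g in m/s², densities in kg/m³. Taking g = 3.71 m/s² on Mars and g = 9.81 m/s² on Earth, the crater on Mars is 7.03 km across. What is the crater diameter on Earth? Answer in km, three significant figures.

D ≈ 5.68 km

All impactor-dependent factors cancel in the ratio, leaving D_Earth/D_Mars = (g_Earth/g_Mars)^-0.22.
(9.81/3.71)^-0.22 = 2.644^-0.22 = 0.8074
D_Earth = 0.8074 × 7.03 km = 5.68 km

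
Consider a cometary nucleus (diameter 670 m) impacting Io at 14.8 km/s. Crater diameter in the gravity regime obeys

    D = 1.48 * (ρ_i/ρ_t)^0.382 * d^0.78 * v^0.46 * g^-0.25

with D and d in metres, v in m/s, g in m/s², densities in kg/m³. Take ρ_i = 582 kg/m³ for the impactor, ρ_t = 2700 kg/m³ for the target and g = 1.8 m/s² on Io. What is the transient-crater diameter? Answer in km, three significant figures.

D ≈ 9.43 km

In SI units: v = 14800 m/s.
(ρ_i/ρ_t)^0.382 = (582/2700)^0.382 = 0.5564
d^0.78 = 670^0.78 = 160.1
v^0.46 = 14800^0.46 = 82.86
g^-0.25 = 1.8^-0.25 = 0.8633
D = 1.48 × 0.5564 × 160.1 × 82.86 × 0.8633 = 9431 m
   = 9.431 km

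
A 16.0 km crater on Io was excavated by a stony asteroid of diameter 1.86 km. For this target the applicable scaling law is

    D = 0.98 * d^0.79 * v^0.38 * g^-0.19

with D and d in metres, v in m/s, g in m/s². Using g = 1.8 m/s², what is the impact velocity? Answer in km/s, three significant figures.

v ≈ 26.1 km/s

Rearranging for v: v = [D / (0.98 · 1860^0.79 · 1.8^-0.19)]^(1/0.38).
D = 16000 m.
1860^0.79 = 382.8
1.8^-0.19 = 0.8943
Denominator = 0.98 × 382.8 × 0.8943 = 335.5
D / 335.5 = 16000 / 335.5 = 47.69
v = 47.69^(1/0.38) = 47.69^2.6316 = 26119 m/s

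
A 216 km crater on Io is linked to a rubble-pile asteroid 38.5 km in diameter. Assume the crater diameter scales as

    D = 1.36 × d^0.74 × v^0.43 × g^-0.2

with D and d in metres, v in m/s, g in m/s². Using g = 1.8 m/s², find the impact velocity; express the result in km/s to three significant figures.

v ≈ 21.0 km/s

Rearranging for v: v = [D / (1.36 · 38500^0.74 · 1.8^-0.2)]^(1/0.43).
D = 216000 m.
38500^0.74 = 2473
1.8^-0.2 = 0.8891
Denominator = 1.36 × 2473 × 0.8891 = 2990
D / 2990 = 216000 / 2990 = 72.24
v = 72.24^(1/0.43) = 72.24^2.3256 = 21027 m/s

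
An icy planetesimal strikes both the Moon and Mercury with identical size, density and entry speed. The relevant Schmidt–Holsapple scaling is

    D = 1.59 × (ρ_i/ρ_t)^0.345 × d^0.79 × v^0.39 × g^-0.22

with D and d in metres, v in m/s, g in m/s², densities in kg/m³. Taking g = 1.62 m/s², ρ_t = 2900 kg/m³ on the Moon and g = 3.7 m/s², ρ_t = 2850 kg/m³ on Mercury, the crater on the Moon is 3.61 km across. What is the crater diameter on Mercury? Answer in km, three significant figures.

D ≈ 3.03 km

The impactor-only factors (d, v, ρ_i) cancel in the ratio, leaving D_Mercury/D_Moon = (g_Mercury/g_Moon)^-0.22 · (ρ_t,Moon/ρ_t,Mercury)^0.345.
(3.7/1.62)^-0.22 = 2.284^-0.22 = 0.8338
(2900/2850)^0.345 = 1.018^0.345 = 1.006
Ratio = 0.8338 × 1.006 = 0.8388
D_Mercury = 0.8388 × 3.61 km = 3.03 km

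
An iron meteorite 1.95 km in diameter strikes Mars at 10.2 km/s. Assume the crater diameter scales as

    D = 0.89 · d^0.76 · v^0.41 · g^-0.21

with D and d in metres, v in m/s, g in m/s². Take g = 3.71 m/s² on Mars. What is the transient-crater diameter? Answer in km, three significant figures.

In SI units: d = 1950 m, v = 10200 m/s.
d^0.76 = 1950^0.76 = 316.5
v^0.41 = 10200^0.41 = 44.01
g^-0.21 = 3.71^-0.21 = 0.7593
D = 0.89 × 316.5 × 44.01 × 0.7593 = 9413 m
   = 9.413 km

D ≈ 9.41 km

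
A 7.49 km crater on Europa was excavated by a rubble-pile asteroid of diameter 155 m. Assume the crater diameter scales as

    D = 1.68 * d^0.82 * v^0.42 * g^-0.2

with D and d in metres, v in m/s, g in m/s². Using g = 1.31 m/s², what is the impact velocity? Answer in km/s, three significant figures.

Rearranging for v: v = [D / (1.68 · 155^0.82 · 1.31^-0.2)]^(1/0.42).
D = 7490 m.
155^0.82 = 62.53
1.31^-0.2 = 0.9474
Denominator = 1.68 × 62.53 × 0.9474 = 99.52
D / 99.52 = 7490 / 99.52 = 75.26
v = 75.26^(1/0.42) = 75.26^2.381 = 29383 m/s

v ≈ 29.4 km/s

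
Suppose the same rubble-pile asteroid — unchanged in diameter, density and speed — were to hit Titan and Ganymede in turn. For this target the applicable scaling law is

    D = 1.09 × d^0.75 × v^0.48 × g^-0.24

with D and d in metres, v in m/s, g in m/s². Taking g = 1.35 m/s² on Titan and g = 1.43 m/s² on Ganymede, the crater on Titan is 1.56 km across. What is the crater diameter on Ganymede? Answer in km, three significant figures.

All impactor-dependent factors cancel in the ratio, leaving D_Ganymede/D_Titan = (g_Ganymede/g_Titan)^-0.24.
(1.43/1.35)^-0.24 = 1.059^-0.24 = 0.9863
D_Ganymede = 0.9863 × 1.56 km = 1.54 km

D ≈ 1.54 km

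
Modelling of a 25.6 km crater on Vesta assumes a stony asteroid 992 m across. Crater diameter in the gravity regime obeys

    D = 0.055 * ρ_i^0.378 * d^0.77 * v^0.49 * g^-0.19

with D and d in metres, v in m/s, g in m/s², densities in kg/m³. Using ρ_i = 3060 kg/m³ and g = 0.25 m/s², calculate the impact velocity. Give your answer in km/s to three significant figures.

Rearranging for v: v = [D / (0.055 · 3060^0.378 · 992^0.77 · 0.25^-0.19)]^(1/0.49).
D = 25600 m.
3060^0.378 = 20.78
992^0.77 = 202.9
0.25^-0.19 = 1.301
Denominator = 0.055 × 20.78 × 202.9 × 1.301 = 301.7
D / 301.7 = 25600 / 301.7 = 84.85
v = 84.85^(1/0.49) = 84.85^2.0408 = 8630 m/s

v ≈ 8.63 km/s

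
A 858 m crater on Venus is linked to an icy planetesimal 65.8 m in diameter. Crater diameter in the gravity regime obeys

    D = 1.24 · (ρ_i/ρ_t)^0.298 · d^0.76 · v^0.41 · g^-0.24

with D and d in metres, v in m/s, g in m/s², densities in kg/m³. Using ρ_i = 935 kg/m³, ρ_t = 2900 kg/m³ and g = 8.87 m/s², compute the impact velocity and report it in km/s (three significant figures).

v ≈ 29.4 km/s

Rearranging for v: v = [D / (1.24 · (935/2900)^0.298 · 65.8^0.76 · 8.87^-0.24)]^(1/0.41).
(935/2900)^0.298 = 0.7137
65.8^0.76 = 24.09
8.87^-0.24 = 0.5922
Denominator = 1.24 × 0.7137 × 24.09 × 0.5922 = 12.63
D / 12.63 = 858 / 12.63 = 67.93
v = 67.93^(1/0.41) = 67.93^2.439 = 29403 m/s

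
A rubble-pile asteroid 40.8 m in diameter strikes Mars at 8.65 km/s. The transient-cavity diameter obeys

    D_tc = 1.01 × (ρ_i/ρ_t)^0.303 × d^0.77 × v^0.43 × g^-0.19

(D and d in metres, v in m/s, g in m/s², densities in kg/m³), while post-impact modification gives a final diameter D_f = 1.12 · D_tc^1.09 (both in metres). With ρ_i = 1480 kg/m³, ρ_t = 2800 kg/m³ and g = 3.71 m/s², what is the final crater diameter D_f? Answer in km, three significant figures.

D_f ≈ 1.10 km

v = 8650 m/s.
(ρ_i/ρ_t)^0.303 = (1480/2800)^0.303 = 0.8243
d^0.77 = 40.8^0.77 = 17.39
v^0.43 = 8650^0.43 = 49.31
g^-0.19 = 3.71^-0.19 = 0.7795
D_tc = 1.01 × 0.8243 × 17.39 × 49.31 × 0.7795 = 556.5 m
D_f = 1.12 × (556.5)^1.09 = 1101 m
     = 1.101 km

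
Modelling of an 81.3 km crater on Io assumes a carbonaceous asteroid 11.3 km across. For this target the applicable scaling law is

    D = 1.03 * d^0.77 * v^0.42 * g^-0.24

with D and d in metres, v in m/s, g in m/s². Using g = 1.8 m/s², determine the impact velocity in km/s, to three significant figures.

Rearranging for v: v = [D / (1.03 · 11300^0.77 · 1.8^-0.24)]^(1/0.42).
D = 81300 m.
11300^0.77 = 1321
1.8^-0.24 = 0.8684
Denominator = 1.03 × 1321 × 0.8684 = 1182
D / 1182 = 81300 / 1182 = 68.78
v = 68.78^(1/0.42) = 68.78^2.381 = 23714 m/s

v ≈ 23.7 km/s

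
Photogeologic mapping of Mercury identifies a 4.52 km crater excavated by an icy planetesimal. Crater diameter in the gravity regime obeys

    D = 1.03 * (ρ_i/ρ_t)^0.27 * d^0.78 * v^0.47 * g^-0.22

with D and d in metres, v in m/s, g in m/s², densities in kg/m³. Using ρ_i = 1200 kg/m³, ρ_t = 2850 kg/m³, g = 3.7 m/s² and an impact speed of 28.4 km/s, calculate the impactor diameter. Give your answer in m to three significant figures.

Rearranging for d: d = [D / (1.03 · (1200/2850)^0.27 · 28400^0.47 · 3.7^-0.22)]^(1/0.78).
D = 4520 m.
(1200/2850)^0.27 = 0.7917
28400^0.47 = 123.9
3.7^-0.22 = 0.7499
Denominator = 1.03 × 0.7917 × 123.9 × 0.7499 = 75.77
D / 75.77 = 4520 / 75.77 = 59.65
d = 59.65^(1/0.78) = 59.65^1.2821 = 189.0 m

d ≈ 189 m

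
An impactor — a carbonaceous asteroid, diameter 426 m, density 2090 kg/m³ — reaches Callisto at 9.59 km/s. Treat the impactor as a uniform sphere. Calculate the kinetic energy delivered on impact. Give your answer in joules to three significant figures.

E ≈ 3.89 × 10^18 J

v = 9590 m/s.
Mass m = (π/6) ρ d³ = (π/6) × 2090 × (426)³ = 8.460 × 10^10 kg
E = ½ m v² = 0.5 × 8.460 × 10^10 × (9590)² = 3.890 × 10^18 J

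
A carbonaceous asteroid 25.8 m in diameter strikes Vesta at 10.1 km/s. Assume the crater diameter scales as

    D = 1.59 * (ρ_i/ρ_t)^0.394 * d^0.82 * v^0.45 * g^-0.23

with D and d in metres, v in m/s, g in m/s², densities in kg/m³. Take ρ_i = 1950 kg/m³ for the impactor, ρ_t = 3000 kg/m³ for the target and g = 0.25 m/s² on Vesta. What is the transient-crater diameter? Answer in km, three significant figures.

In SI units: v = 10100 m/s.
(ρ_i/ρ_t)^0.394 = (1950/3000)^0.394 = 0.8439
d^0.82 = 25.8^0.82 = 14.37
v^0.45 = 10100^0.45 = 63.38
g^-0.23 = 0.25^-0.23 = 1.376
D = 1.59 × 0.8439 × 14.37 × 63.38 × 1.376 = 1682 m
   = 1.682 km

D ≈ 1.68 km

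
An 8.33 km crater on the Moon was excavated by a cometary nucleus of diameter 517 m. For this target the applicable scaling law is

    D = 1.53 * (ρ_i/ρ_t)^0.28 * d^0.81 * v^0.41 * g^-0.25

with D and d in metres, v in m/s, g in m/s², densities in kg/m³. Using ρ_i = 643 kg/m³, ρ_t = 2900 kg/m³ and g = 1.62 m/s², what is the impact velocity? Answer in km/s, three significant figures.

Rearranging for v: v = [D / (1.53 · (643/2900)^0.28 · 517^0.81 · 1.62^-0.25)]^(1/0.41).
D = 8330 m.
(643/2900)^0.28 = 0.6559
517^0.81 = 157.7
1.62^-0.25 = 0.8864
Denominator = 1.53 × 0.6559 × 157.7 × 0.8864 = 140.3
D / 140.3 = 8330 / 140.3 = 59.37
v = 59.37^(1/0.41) = 59.37^2.439 = 21170 m/s

v ≈ 21.2 km/s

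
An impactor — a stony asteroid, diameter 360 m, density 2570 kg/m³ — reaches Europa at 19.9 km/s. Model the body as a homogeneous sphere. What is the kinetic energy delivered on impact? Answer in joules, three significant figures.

v = 19900 m/s.
Mass m = (π/6) ρ d³ = (π/6) × 2570 × (360)³ = 6.278 × 10^10 kg
E = ½ m v² = 0.5 × 6.278 × 10^10 × (19900)² = 1.243 × 10^19 J

E ≈ 1.24 × 10^19 J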